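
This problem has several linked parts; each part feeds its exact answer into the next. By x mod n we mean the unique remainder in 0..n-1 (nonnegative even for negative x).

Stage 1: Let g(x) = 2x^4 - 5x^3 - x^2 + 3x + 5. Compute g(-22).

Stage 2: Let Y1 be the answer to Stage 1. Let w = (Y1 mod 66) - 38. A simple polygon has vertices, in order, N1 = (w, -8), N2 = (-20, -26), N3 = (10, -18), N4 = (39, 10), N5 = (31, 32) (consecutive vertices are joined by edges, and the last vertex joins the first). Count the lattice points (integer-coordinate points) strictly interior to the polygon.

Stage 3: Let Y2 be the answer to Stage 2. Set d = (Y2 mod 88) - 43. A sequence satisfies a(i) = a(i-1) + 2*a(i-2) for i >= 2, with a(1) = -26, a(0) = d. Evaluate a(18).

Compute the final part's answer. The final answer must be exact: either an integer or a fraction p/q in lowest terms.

Stage 1: 2*(-22)^4 - 5*(-22)^3 - 1*(-22)^2 + 3*(-22)^1 + 5 = (468512) + (53240) + (-484) + (-66) + (5) = 521207; answer 521207
Stage 2: Y1 = 521207; w = -33; cross terms: (-33*-26 - -20*-8)=698, (-20*-18 - 10*-26)=620, (10*10 - 39*-18)=802, (39*32 - 31*10)=938, (31*-8 - -33*32)=808; twice the area = |3866| = 3866; area = 1933; boundary points = 1 + 2 + 1 + 2 + 8 = 14; strictly interior points = area - boundary/2 + 1 = 1927; answer 1927
Stage 3: Y2 = 1927; d = 36; a(2) = 1*(-26) + 2*(36) = 46; iterating: a(2)=46, a(3)=-6, a(4)=86, a(5)=74, a(6)=246, a(7)=394, a(8)=886, a(9)=1674, a(10)=3446, a(11)=6794, a(12)=13686, a(13)=27274, a(14)=54646, a(15)=109194, a(16)=218486, a(17)=436874, a(18)=873846; answer 873846

873846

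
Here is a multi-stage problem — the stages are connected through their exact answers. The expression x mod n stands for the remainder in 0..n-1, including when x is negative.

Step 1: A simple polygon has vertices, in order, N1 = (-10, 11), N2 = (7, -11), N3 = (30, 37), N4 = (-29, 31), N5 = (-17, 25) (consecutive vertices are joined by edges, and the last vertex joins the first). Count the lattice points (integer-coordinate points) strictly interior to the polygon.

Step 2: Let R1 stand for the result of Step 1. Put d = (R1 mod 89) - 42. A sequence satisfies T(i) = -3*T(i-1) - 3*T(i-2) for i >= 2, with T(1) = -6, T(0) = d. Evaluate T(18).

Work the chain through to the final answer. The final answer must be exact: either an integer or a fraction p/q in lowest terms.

Step 1: cross terms: (-10*-11 - 7*11)=33, (7*37 - 30*-11)=589, (30*31 - -29*37)=2003, (-29*25 - -17*31)=-198, (-17*11 - -10*25)=63; twice the area = |2490| = 2490; area = 1245; boundary points = 1 + 1 + 1 + 6 + 7 = 16; strictly interior points = area - boundary/2 + 1 = 1238; answer 1238
Step 2: R1 = 1238; d = 39; T(2) = -3*(-6) - 3*(39) = -99; iterating: T(2)=-99, T(3)=315, T(4)=-648, T(5)=999, T(6)=-1053, T(7)=162, T(8)=2673, T(9)=-8505, T(10)=17496, T(11)=-26973, T(12)=28431, T(13)=-4374, T(14)=-72171, T(15)=229635, T(16)=-472392, T(17)=728271, T(18)=-767637; answer -767637

-767637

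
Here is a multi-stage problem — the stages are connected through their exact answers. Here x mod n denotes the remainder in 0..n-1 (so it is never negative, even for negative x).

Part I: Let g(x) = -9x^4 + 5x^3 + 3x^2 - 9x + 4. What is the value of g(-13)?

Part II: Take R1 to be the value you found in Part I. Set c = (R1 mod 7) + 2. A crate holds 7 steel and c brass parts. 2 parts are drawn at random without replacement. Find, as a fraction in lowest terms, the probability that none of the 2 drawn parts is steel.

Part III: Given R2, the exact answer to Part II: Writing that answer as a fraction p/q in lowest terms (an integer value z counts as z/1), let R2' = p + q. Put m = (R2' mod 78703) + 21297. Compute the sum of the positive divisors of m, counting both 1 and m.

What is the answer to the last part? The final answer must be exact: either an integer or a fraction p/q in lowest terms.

Part I: -9*(-13)^4 + 5*(-13)^3 + 3*(-13)^2 - 9*(-13)^1 + 4 = (-257049) + (-10985) + (507) + (117) + (4) = -267406; answer -267406
Part II: R1 = -267406; c = 3; total draws C(10,2) = 45; favorable C(3,2) = 3; P = 1/15; answer 1/15
Part III: R2 = 1/15; threaded value p + q = 16; m = 21313; 21313 is prime, so its only divisors are 1 and 21313; sigma = 1 + 21313 = 21314; answer 21314

21314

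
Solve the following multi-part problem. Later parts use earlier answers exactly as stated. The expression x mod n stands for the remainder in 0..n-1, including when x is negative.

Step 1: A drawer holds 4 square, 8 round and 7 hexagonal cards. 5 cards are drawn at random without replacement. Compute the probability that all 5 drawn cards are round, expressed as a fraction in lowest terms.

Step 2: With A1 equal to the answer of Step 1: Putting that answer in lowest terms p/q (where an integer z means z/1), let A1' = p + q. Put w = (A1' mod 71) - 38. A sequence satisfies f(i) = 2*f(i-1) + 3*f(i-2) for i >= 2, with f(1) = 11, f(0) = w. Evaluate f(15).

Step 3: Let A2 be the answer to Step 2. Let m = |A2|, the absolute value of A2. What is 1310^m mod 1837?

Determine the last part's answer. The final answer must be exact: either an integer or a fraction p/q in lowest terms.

Step 1: total draws C(19,5) = 11628; favorable C(8,5) = 56; P = 14/2907; answer 14/2907
Step 2: A1 = 14/2907; threaded value p + q = 2921; w = -28; f(2) = 2*(11) + 3*(-28) = -62; iterating: f(2)=-62, f(3)=-91, f(4)=-368, f(5)=-1009, f(6)=-3122, f(7)=-9271, f(8)=-27908, f(9)=-83629, f(10)=-250982, f(11)=-752851, f(12)=-2258648, f(13)=-6775849, f(14)=-20327642, f(15)=-60982831; answer -60982831
Step 3: A2 = -60982831; m = 60982831; squarings mod 1837: 1310^1=1310, 1310^2=342, 1310^4=1233, 1310^8=1090, 1310^16=1398, 1310^32=1673, 1310^64=1178, 1310^128=749, 1310^256=716, 1310^512=133, 1310^1024=1156, 1310^2048=837, 1310^4096=672, 1310^8192=1519, 1310^16384=89, 1310^32768=573, 1310^65536=1343, 1310^131072=1552, 1310^262144=397, 1310^524288=1464, 1310^1048576=1354, 1310^2097152=1827, 1310^4194304=100, 1310^8388608=815, 1310^16777216=1068, 1310^33554432=1684; 1310^60982831 = 1310^1 * 1310^2 * 1310^4 * 1310^8 * 1310^32 * 1310^512 * 1310^1024 * 1310^32768 * 1310^131072 * 1310^2097152 * 1310^8388608 * 1310^16777216 * 1310^33554432 = 1596 (mod 1837); answer 1596

1596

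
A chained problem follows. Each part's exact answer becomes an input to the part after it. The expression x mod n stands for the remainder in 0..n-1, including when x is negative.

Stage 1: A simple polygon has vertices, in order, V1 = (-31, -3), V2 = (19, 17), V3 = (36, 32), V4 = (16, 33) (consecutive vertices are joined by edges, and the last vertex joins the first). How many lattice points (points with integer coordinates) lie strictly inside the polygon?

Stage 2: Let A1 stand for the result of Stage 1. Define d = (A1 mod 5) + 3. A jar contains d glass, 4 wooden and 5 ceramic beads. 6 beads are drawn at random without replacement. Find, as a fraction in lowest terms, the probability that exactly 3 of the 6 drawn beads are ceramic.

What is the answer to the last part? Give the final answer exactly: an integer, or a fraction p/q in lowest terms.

Stage 1: cross terms: (-31*17 - 19*-3)=-470, (19*32 - 36*17)=-4, (36*33 - 16*32)=676, (16*-3 - -31*33)=975; twice the area = |1177| = 1177; area = 1177/2; boundary points = 10 + 1 + 1 + 1 = 13; strictly interior points = area - boundary/2 + 1 = 583; answer 583
Stage 2: A1 = 583; d = 6; total draws C(15,6) = 5005; favorable C(5,3)*C(10,3) = 1200; P = 240/1001; answer 240/1001

240/1001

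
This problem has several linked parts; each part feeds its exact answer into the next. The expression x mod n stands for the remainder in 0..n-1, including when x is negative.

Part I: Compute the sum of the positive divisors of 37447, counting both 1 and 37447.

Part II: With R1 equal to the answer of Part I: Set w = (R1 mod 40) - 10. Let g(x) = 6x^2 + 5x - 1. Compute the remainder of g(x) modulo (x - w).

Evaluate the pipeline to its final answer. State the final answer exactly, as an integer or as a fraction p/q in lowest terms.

13

Part I: 37447 is prime, so its only divisors are 1 and 37447; sigma = 1 + 37447 = 37448; answer 37448
Part II: R1 = 37448; w = -2; remainder = value at the root: 6*(-2)^2 + 5*(-2)^1 - 1 = (24) + (-10) + (-1) = 13; answer 13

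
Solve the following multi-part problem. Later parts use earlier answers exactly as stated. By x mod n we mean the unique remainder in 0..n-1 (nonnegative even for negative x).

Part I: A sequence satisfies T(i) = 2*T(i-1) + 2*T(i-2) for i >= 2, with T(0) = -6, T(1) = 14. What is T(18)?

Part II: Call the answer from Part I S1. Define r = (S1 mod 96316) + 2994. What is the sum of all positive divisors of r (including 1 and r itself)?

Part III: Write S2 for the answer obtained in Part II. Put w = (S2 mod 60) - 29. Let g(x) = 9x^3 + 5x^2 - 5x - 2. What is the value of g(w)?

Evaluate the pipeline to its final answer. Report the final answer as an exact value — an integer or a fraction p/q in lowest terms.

Part I: T(2) = 2*(14) + 2*(-6) = 16; iterating: T(2)=16, T(3)=60, T(4)=152, T(5)=424, T(6)=1152, T(7)=3152, T(8)=8608, T(9)=23520, T(10)=64256, T(11)=175552, T(12)=479616, T(13)=1310336, T(14)=3579904, T(15)=9780480, T(16)=26720768, T(17)=73002496, T(18)=199446528; answer 199446528
Part II: S1 = 199446528; r = 75402; 75402 = 2 * 3^2 * 59 * 71; sigma = (1 + 2) * (1 + 3 + 9) * (1 + 59) * (1 + 71) = 3 * 13 * 60 * 72 = 168480; answer 168480
Part III: S2 = 168480; w = -29; 9*(-29)^3 + 5*(-29)^2 - 5*(-29)^1 - 2 = (-219501) + (4205) + (145) + (-2) = -215153; answer -215153

-215153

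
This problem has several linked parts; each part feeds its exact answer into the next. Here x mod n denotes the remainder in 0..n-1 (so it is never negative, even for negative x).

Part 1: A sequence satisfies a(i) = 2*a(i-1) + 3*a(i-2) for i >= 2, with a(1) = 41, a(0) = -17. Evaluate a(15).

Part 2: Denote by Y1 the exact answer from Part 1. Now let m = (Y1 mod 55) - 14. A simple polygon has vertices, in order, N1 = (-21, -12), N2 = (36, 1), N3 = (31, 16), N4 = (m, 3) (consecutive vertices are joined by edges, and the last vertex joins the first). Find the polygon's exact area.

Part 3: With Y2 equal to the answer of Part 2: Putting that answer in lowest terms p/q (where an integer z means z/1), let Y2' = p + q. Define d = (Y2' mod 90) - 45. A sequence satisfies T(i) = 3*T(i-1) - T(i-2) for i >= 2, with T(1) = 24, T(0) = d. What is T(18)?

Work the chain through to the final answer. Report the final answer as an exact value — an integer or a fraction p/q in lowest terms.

Part 1: a(2) = 2*(41) + 3*(-17) = 31; iterating: a(2)=31, a(3)=185, a(4)=463, a(5)=1481, a(6)=4351, a(7)=13145, a(8)=39343, a(9)=118121, a(10)=354271, a(11)=1062905, a(12)=3188623, a(13)=9565961, a(14)=28697791, a(15)=86093465; answer 86093465
Part 2: Y1 = 86093465; m = 26; cross terms: (-21*1 - 36*-12)=411, (36*16 - 31*1)=545, (31*3 - 26*16)=-323, (26*-12 - -21*3)=-249; twice the area = |384| = 384; area = 192; answer 192
Part 3: Y2 = 192; threaded value p + q = 193; d = -32; T(2) = 3*(24) - 1*(-32) = 104; iterating: T(2)=104, T(3)=288, T(4)=760, T(5)=1992, T(6)=5216, T(7)=13656, T(8)=35752, T(9)=93600, T(10)=245048, T(11)=641544, T(12)=1679584, T(13)=4397208, T(14)=11512040, T(15)=30138912, T(16)=78904696, T(17)=206575176, T(18)=540820832; answer 540820832

540820832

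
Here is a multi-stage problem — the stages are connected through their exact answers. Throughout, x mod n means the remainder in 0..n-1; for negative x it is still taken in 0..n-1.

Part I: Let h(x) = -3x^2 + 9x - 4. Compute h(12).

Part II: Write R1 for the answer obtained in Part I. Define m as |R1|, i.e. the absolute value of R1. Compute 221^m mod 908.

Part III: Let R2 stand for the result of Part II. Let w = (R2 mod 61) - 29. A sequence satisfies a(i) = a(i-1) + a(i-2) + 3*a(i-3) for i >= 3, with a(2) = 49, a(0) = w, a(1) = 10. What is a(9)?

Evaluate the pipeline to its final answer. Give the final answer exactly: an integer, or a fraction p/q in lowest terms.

Part I: -3*(12)^2 + 9*(12)^1 - 4 = (-432) + (108) + (-4) = -328; answer -328
Part II: R1 = -328; m = 328; squarings mod 908: 221^1=221, 221^2=717, 221^4=161, 221^8=497, 221^16=33, 221^32=181, 221^64=73, 221^128=789, 221^256=541; 221^328 = 221^8 * 221^64 * 221^256 = 693 (mod 908); answer 693
Part III: R2 = 693; w = -7; a(3) = 1*(49) + 1*(10) + 3*(-7) = 38; iterating: a(3)=38, a(4)=117, a(5)=302, a(6)=533, a(7)=1186, a(8)=2625, a(9)=5410; answer 5410

5410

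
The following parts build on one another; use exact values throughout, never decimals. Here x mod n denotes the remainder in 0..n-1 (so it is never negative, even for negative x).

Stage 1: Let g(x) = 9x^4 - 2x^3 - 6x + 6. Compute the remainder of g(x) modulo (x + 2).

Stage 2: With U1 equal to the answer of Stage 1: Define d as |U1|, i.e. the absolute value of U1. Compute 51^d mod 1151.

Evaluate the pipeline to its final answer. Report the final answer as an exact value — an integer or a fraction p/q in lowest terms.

925

Stage 1: remainder = value at the root: 9*(-2)^4 - 2*(-2)^3 - 6*(-2)^1 + 6 = (144) + (16) + (12) + (6) = 178; answer 178
Stage 2: U1 = 178; d = 178; squarings mod 1151: 51^1=51, 51^2=299, 51^4=774, 51^8=556, 51^16=668, 51^32=787, 51^64=131, 51^128=1047; 51^178 = 51^2 * 51^16 * 51^32 * 51^128 = 925 (mod 1151); answer 925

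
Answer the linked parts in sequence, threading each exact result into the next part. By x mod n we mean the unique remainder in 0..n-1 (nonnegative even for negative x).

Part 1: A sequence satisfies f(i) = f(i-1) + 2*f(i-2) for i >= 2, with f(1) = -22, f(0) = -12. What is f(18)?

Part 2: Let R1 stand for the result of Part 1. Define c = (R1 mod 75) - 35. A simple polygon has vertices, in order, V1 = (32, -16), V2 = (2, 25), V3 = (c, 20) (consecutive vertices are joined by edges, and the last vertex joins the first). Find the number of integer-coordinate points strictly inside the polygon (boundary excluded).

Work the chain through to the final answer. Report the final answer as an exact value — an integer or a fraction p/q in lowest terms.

Part 1: f(2) = 1*(-22) + 2*(-12) = -46; iterating: f(2)=-46, f(3)=-90, f(4)=-182, f(5)=-362, f(6)=-726, f(7)=-1450, f(8)=-2902, f(9)=-5802, f(10)=-11606, f(11)=-23210, f(12)=-46422, f(13)=-92842, f(14)=-185686, f(15)=-371370, f(16)=-742742, f(17)=-1485482, f(18)=-2970966; answer -2970966
Part 2: R1 = -2970966; c = -26; cross terms: (32*25 - 2*-16)=832, (2*20 - -26*25)=690, (-26*-16 - 32*20)=-224; twice the area = |1298| = 1298; area = 649; boundary points = 1 + 1 + 2 = 4; strictly interior points = area - boundary/2 + 1 = 648; answer 648

648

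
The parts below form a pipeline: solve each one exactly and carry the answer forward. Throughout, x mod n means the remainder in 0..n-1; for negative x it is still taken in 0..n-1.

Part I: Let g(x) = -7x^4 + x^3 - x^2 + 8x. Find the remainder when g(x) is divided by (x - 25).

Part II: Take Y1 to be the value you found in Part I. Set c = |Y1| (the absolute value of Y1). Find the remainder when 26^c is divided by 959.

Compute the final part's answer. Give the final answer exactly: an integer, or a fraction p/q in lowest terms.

Part I: remainder = value at the root: -7*(25)^4 + 1*(25)^3 - 1*(25)^2 + 8*(25)^1 = (-2734375) + (15625) + (-625) + (200) = -2719175; answer -2719175
Part II: Y1 = -2719175; c = 2719175; squarings mod 959: 26^1=26, 26^2=676, 26^4=492, 26^8=396, 26^16=499, 26^32=620, 26^64=800, 26^128=347, 26^256=534, 26^512=333, 26^1024=604, 26^2048=396, 26^4096=499, 26^8192=620, 26^16384=800, 26^32768=347, 26^65536=534, 26^131072=333, 26^262144=604, 26^524288=396, 26^1048576=499, 26^2097152=620; 26^2719175 = 26^1 * 26^2 * 26^4 * 26^64 * 26^128 * 26^256 * 26^1024 * 26^2048 * 26^4096 * 26^8192 * 26^16384 * 26^65536 * 26^524288 * 26^2097152 = 535 (mod 959); answer 535

535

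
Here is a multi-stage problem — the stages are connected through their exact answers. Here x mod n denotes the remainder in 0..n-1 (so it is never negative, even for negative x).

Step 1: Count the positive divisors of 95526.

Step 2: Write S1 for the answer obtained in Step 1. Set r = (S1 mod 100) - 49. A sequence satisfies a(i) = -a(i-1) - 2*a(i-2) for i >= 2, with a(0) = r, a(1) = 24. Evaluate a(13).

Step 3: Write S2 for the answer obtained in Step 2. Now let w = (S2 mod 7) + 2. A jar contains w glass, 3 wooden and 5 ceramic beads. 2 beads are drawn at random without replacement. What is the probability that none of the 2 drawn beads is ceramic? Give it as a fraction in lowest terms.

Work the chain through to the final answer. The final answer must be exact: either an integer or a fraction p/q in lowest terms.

2/9

Step 1: 95526 = 2 * 3^3 * 29 * 61; number of divisors = (1+1) * (3+1) * (1+1) * (1+1) = 32; answer 32
Step 2: S1 = 32; r = -17; a(2) = -1*(24) - 2*(-17) = 10; iterating: a(2)=10, a(3)=-58, a(4)=38, a(5)=78, a(6)=-154, a(7)=-2, a(8)=310, a(9)=-306, a(10)=-314, a(11)=926, a(12)=-298, a(13)=-1554; answer -1554
Step 3: S2 = -1554; w = 2; total draws C(10,2) = 45; favorable C(5,2) = 10; P = 2/9; answer 2/9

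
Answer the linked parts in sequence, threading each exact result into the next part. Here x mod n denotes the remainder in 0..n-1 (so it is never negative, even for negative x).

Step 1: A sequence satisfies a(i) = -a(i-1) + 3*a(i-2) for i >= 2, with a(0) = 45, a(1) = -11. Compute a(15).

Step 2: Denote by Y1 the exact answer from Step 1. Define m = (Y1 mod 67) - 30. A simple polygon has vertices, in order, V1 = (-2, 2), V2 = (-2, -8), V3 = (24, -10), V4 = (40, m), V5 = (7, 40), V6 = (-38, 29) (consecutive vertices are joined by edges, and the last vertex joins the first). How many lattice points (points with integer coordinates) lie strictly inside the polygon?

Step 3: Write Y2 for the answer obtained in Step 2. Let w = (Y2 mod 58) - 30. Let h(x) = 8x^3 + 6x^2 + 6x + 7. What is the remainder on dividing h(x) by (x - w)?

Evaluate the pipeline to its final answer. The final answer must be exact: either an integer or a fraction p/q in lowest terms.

-94293

Step 1: a(2) = -1*(-11) + 3*(45) = 146; iterating: a(2)=146, a(3)=-179, a(4)=617, a(5)=-1154, a(6)=3005, a(7)=-6467, a(8)=15482, a(9)=-34883, a(10)=81329, a(11)=-185978, a(12)=429965, a(13)=-987899, a(14)=2277794, a(15)=-5241491; answer -5241491
Step 2: Y1 = -5241491; m = 23; cross terms: (-2*-8 - -2*2)=20, (-2*-10 - 24*-8)=212, (24*23 - 40*-10)=952, (40*40 - 7*23)=1439, (7*29 - -38*40)=1723, (-38*2 - -2*29)=-18; twice the area = |4328| = 4328; area = 2164; boundary points = 10 + 2 + 1 + 1 + 1 + 9 = 24; strictly interior points = area - boundary/2 + 1 = 2153; answer 2153
Step 3: Y2 = 2153; w = -23; remainder = value at the root: 8*(-23)^3 + 6*(-23)^2 + 6*(-23)^1 + 7 = (-97336) + (3174) + (-138) + (7) = -94293; answer -94293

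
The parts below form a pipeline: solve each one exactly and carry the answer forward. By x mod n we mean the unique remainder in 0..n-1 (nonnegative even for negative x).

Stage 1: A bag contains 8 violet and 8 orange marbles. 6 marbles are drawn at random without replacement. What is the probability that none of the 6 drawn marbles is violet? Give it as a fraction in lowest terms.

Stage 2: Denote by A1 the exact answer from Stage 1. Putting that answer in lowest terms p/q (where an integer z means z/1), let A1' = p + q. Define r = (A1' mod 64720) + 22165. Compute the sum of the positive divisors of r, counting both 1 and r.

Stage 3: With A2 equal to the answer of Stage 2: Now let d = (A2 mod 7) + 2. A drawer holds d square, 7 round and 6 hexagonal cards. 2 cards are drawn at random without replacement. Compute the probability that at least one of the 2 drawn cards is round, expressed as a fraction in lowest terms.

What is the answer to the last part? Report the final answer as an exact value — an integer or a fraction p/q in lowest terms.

Stage 1: total draws C(16,6) = 8008; favorable C(8,6) = 28; P = 1/286; answer 1/286
Stage 2: A1 = 1/286; threaded value p + q = 287; r = 22452; 22452 = 2^2 * 3 * 1871; sigma = (1 + 2 + 4) * (1 + 3) * (1 + 1871) = 7 * 4 * 1872 = 52416; answer 52416
Stage 3: A2 = 52416; d = 2; total draws C(15,2) = 105; complement C(8,2) = 28; favorable 105 - 28 = 77; P = 11/15; answer 11/15

11/15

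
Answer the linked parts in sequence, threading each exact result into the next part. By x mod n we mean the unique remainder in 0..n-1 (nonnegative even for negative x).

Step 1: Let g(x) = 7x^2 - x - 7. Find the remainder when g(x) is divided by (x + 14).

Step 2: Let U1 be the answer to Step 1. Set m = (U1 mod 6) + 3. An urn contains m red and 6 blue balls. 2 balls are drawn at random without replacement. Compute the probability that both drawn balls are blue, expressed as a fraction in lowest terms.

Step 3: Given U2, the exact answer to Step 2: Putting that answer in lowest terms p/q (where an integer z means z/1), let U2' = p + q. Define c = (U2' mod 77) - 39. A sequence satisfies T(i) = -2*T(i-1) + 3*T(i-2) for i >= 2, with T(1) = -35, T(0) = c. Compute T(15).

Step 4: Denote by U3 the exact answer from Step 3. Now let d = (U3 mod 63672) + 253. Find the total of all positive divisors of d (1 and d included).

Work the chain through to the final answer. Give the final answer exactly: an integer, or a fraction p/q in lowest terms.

Step 1: remainder = value at the root: 7*(-14)^2 - 1*(-14)^1 - 7 = (1372) + (14) + (-7) = 1379; answer 1379
Step 2: U1 = 1379; m = 8; total draws C(14,2) = 91; favorable C(6,2) = 15; P = 15/91; answer 15/91
Step 3: U2 = 15/91; threaded value p + q = 106; c = -10; T(2) = -2*(-35) + 3*(-10) = 40; iterating: T(2)=40, T(3)=-185, T(4)=490, T(5)=-1535, T(6)=4540, T(7)=-13685, T(8)=40990, T(9)=-123035, T(10)=369040, T(11)=-1107185, T(12)=3321490, T(13)=-9964535, T(14)=29893540, T(15)=-89680685; answer -89680685
Step 4: U3 = -89680685; d = 33416; 33416 = 2^3 * 4177; sigma = (1 + 2 + 4 + 8) * (1 + 4177) = 15 * 4178 = 62670; answer 62670

62670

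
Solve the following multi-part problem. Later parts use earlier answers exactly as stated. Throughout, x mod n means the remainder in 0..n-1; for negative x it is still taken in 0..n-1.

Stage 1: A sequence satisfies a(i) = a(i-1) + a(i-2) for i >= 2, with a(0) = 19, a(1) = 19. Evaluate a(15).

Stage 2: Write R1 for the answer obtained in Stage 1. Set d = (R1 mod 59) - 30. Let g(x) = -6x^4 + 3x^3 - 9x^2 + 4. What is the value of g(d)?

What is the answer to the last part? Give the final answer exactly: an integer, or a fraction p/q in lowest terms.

-939596

Stage 1: a(2) = 1*(19) + 1*(19) = 38; iterating: a(2)=38, a(3)=57, a(4)=95, a(5)=152, a(6)=247, a(7)=399, a(8)=646, a(9)=1045, a(10)=1691, a(11)=2736, a(12)=4427, a(13)=7163, a(14)=11590, a(15)=18753; answer 18753
Stage 2: R1 = 18753; d = 20; -6*(20)^4 + 3*(20)^3 - 9*(20)^2 + 4 = (-960000) + (24000) + (-3600) + (4) = -939596; answer -939596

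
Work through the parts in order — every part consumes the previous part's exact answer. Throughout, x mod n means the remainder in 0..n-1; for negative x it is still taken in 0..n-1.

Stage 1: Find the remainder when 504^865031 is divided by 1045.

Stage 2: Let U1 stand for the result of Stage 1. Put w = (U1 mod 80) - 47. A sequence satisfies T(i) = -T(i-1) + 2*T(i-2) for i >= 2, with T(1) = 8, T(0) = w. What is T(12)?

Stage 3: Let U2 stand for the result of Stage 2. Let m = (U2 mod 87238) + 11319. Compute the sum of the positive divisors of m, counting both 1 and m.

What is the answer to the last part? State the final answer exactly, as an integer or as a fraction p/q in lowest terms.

47952

Stage 1: squarings mod 1045: 504^1=504, 504^2=81, 504^4=291, 504^8=36, 504^16=251, 504^32=301, 504^64=731, 504^128=366, 504^256=196, 504^512=796, 504^1024=346, 504^2048=586, 504^4096=636, 504^8192=81, 504^16384=291, 504^32768=36, 504^65536=251, 504^131072=301, 504^262144=731, 504^524288=366; 504^865031 = 504^1 * 504^2 * 504^4 * 504^256 * 504^512 * 504^4096 * 504^8192 * 504^65536 * 504^262144 * 504^524288 = 174 (mod 1045); answer 174
Stage 2: U1 = 174; w = -33; T(2) = -1*(8) + 2*(-33) = -74; iterating: T(2)=-74, T(3)=90, T(4)=-238, T(5)=418, T(6)=-894, T(7)=1730, T(8)=-3518, T(9)=6978, T(10)=-14014, T(11)=27970, T(12)=-55998; answer -55998
Stage 3: U2 = -55998; m = 42559; 42559 = 11 * 53 * 73; sigma = (1 + 11) * (1 + 53) * (1 + 73) = 12 * 54 * 74 = 47952; answer 47952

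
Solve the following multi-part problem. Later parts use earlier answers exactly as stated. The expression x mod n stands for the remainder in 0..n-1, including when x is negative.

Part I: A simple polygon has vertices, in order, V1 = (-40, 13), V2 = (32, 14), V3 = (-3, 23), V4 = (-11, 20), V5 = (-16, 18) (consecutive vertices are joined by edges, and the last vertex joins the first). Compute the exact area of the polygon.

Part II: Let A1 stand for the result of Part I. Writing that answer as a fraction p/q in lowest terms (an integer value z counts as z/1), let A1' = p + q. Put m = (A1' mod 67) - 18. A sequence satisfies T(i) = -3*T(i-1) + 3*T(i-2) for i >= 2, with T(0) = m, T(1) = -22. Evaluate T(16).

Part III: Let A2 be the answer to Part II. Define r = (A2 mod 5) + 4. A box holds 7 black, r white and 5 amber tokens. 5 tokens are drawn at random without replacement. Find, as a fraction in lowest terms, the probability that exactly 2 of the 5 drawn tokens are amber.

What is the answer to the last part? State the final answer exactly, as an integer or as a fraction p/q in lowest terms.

275/728

Part I: cross terms: (-40*14 - 32*13)=-976, (32*23 - -3*14)=778, (-3*20 - -11*23)=193, (-11*18 - -16*20)=122, (-16*13 - -40*18)=512; twice the area = |629| = 629; area = 629/2; answer 629/2
Part II: A1 = 629/2; threaded value p + q = 631; m = 10; T(2) = -3*(-22) + 3*(10) = 96; iterating: T(2)=96, T(3)=-354, T(4)=1350, T(5)=-5112, T(6)=19386, T(7)=-73494, T(8)=278640, T(9)=-1056402, T(10)=4005126, T(11)=-15184584, T(12)=57569130, T(13)=-218261142, T(14)=827490816, T(15)=-3137255874, T(16)=11894240070; answer 11894240070
Part III: A2 = 11894240070; r = 4; total draws C(16,5) = 4368; favorable C(5,2)*C(11,3) = 1650; P = 275/728; answer 275/728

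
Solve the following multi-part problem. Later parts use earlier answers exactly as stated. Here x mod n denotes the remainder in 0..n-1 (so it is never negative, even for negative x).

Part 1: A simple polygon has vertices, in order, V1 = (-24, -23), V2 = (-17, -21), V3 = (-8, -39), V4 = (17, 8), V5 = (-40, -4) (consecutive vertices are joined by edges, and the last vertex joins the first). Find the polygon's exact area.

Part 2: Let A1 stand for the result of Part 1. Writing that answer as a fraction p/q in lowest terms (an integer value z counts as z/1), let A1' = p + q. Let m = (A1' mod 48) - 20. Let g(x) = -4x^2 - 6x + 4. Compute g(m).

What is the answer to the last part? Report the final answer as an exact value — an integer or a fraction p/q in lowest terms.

-374

Part 1: cross terms: (-24*-21 - -17*-23)=113, (-17*-39 - -8*-21)=495, (-8*8 - 17*-39)=599, (17*-4 - -40*8)=252, (-40*-23 - -24*-4)=824; twice the area = |2283| = 2283; area = 2283/2; answer 2283/2
Part 2: A1 = 2283/2; threaded value p + q = 2285; m = 9; -4*(9)^2 - 6*(9)^1 + 4 = (-324) + (-54) + (4) = -374; answer -374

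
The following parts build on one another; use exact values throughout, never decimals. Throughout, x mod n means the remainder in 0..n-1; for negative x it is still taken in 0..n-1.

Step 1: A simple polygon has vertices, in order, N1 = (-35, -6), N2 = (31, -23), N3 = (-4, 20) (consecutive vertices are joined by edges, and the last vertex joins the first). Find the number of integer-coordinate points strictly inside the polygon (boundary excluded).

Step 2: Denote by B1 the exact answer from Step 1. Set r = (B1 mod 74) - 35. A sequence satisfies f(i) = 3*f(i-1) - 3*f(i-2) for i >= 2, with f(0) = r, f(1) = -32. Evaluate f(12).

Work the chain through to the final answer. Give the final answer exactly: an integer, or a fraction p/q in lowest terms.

-17496

Step 1: cross terms: (-35*-23 - 31*-6)=991, (31*20 - -4*-23)=528, (-4*-6 - -35*20)=724; twice the area = |2243| = 2243; area = 2243/2; boundary points = 1 + 1 + 1 = 3; strictly interior points = area - boundary/2 + 1 = 1121; answer 1121
Step 2: B1 = 1121; r = -24; f(2) = 3*(-32) - 3*(-24) = -24; iterating: f(2)=-24, f(3)=24, f(4)=144, f(5)=360, f(6)=648, f(7)=864, f(8)=648, f(9)=-648, f(10)=-3888, f(11)=-9720, f(12)=-17496; answer -17496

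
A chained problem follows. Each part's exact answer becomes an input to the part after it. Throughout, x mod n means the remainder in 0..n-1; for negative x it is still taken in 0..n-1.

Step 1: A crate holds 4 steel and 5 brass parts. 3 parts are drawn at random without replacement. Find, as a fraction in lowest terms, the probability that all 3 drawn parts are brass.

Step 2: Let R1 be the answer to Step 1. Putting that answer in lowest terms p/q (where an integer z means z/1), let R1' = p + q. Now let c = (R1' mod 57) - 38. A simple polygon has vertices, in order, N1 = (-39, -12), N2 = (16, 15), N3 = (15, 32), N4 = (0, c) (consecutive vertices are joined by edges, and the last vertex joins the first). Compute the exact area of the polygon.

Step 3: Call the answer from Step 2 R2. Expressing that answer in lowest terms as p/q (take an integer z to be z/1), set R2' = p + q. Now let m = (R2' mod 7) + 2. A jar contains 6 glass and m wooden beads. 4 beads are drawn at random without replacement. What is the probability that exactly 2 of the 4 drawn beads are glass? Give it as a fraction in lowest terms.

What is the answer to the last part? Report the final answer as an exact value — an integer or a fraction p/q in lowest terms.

3/7

Step 1: total draws C(9,3) = 84; favorable C(5,3) = 10; P = 5/42; answer 5/42
Step 2: R1 = 5/42; threaded value p + q = 47; c = 9; cross terms: (-39*15 - 16*-12)=-393, (16*32 - 15*15)=287, (15*9 - 0*32)=135, (0*-12 - -39*9)=351; twice the area = |380| = 380; area = 190; answer 190
Step 3: R2 = 190; threaded value p + q = 191; m = 4; total draws C(10,4) = 210; favorable C(6,2)*C(4,2) = 90; P = 3/7; answer 3/7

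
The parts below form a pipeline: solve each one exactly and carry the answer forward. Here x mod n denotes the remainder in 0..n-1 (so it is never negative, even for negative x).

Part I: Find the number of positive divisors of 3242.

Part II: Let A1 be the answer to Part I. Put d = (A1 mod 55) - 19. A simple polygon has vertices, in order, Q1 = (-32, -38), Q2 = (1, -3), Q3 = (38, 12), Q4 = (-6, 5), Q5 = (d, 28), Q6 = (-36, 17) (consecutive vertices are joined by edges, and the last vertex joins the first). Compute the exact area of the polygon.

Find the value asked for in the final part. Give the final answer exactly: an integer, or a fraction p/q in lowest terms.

Part I: 3242 = 2 * 1621; number of divisors = (1+1) * (1+1) = 4; answer 4
Part II: A1 = 4; d = -15; cross terms: (-32*-3 - 1*-38)=134, (1*12 - 38*-3)=126, (38*5 - -6*12)=262, (-6*28 - -15*5)=-93, (-15*17 - -36*28)=753, (-36*-38 - -32*17)=1912; twice the area = |3094| = 3094; area = 1547; answer 1547

1547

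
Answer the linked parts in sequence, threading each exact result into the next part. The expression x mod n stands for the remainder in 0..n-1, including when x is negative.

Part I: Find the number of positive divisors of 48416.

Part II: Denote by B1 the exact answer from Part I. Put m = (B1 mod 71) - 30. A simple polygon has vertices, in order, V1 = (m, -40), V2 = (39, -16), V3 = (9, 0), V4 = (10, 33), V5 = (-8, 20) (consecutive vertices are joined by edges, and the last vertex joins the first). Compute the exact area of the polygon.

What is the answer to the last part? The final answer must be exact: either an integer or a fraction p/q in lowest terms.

Part I: 48416 = 2^5 * 17 * 89; number of divisors = (5+1) * (1+1) * (1+1) = 24; answer 24
Part II: B1 = 24; m = -6; cross terms: (-6*-16 - 39*-40)=1656, (39*0 - 9*-16)=144, (9*33 - 10*0)=297, (10*20 - -8*33)=464, (-8*-40 - -6*20)=440; twice the area = |3001| = 3001; area = 3001/2; answer 3001/2

3001/2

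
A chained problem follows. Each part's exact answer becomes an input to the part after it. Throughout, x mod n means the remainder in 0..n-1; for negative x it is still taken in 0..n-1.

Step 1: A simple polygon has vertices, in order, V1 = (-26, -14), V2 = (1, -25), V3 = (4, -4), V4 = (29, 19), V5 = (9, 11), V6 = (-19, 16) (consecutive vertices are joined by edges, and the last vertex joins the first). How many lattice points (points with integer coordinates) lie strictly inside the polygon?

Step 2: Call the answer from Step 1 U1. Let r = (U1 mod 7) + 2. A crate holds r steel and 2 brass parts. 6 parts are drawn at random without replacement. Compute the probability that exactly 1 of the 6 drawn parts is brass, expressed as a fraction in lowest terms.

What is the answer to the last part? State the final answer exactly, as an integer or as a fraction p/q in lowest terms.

8/15

Step 1: cross terms: (-26*-25 - 1*-14)=664, (1*-4 - 4*-25)=96, (4*19 - 29*-4)=192, (29*11 - 9*19)=148, (9*16 - -19*11)=353, (-19*-14 - -26*16)=682; twice the area = |2135| = 2135; area = 2135/2; boundary points = 1 + 3 + 1 + 4 + 1 + 1 = 11; strictly interior points = area - boundary/2 + 1 = 1063; answer 1063
Step 2: U1 = 1063; r = 8; total draws C(10,6) = 210; favorable C(2,1)*C(8,5) = 112; P = 8/15; answer 8/15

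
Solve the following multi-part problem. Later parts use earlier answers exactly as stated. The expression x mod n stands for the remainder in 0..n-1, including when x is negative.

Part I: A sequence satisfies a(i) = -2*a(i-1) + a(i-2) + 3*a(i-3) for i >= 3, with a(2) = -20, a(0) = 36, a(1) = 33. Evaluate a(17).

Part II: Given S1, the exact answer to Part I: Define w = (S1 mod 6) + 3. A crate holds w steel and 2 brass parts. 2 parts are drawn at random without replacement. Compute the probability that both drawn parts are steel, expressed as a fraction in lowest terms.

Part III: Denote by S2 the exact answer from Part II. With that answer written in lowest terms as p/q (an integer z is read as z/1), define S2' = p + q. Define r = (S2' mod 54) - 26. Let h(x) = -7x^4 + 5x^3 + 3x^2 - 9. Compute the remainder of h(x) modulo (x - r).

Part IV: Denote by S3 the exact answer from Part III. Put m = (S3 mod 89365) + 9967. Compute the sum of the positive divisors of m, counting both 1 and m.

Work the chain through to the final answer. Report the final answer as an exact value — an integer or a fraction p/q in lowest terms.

Part I: a(3) = -2*(-20) + 1*(33) + 3*(36) = 181; iterating: a(3)=181, a(4)=-283, a(5)=687, a(6)=-1114, a(7)=2066, a(8)=-3185, a(9)=5094, a(10)=-7175, a(11)=9889, a(12)=-11671, a(13)=11706, a(14)=-5416, a(15)=-12475, a(16)=54652, a(17)=-138027; answer -138027
Part II: S1 = -138027; w = 6; total draws C(8,2) = 28; favorable C(6,2) = 15; P = 15/28; answer 15/28
Part III: S2 = 15/28; threaded value p + q = 43; r = 17; remainder = value at the root: -7*(17)^4 + 5*(17)^3 + 3*(17)^2 - 9 = (-584647) + (24565) + (867) + (-9) = -559224; answer -559224
Part IV: S3 = -559224; m = 76298; 76298 = 2 * 38149; sigma = (1 + 2) * (1 + 38149) = 3 * 38150 = 114450; answer 114450

114450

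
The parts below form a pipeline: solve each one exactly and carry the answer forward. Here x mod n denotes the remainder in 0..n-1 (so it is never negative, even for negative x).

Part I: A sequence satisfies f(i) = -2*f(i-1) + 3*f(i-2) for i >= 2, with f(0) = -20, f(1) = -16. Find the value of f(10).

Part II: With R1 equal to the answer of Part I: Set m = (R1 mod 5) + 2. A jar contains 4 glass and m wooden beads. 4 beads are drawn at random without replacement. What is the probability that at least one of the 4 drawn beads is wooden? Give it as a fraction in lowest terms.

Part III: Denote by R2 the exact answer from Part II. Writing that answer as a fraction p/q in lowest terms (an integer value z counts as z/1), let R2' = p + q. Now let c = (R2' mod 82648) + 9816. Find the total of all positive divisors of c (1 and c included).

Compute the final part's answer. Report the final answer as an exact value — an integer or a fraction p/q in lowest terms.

13104

Part I: f(2) = -2*(-16) + 3*(-20) = -28; iterating: f(2)=-28, f(3)=8, f(4)=-100, f(5)=224, f(6)=-748, f(7)=2168, f(8)=-6580, f(9)=19664, f(10)=-59068; answer -59068
Part II: R1 = -59068; m = 4; total draws C(8,4) = 70; complement C(4,4) = 1; favorable 70 - 1 = 69; P = 69/70; answer 69/70
Part III: R2 = 69/70; threaded value p + q = 139; c = 9955; 9955 = 5 * 11 * 181; sigma = (1 + 5) * (1 + 11) * (1 + 181) = 6 * 12 * 182 = 13104; answer 13104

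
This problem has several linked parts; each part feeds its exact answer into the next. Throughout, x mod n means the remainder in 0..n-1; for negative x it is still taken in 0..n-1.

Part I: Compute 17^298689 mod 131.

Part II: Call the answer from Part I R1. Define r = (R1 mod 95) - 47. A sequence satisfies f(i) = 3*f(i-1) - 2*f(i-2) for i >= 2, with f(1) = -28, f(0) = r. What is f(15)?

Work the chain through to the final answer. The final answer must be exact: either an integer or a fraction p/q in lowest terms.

-1736626

Part I: squarings mod 131: 17^1=17, 17^2=27, 17^4=74, 17^8=105, 17^16=21, 17^32=48, 17^64=77, 17^128=34, 17^256=108, 17^512=5, 17^1024=25, 17^2048=101, 17^4096=114, 17^8192=27, 17^16384=74, 17^32768=105, 17^65536=21, 17^131072=48, 17^262144=77; 17^298689 = 17^1 * 17^64 * 17^128 * 17^512 * 17^1024 * 17^2048 * 17^32768 * 17^262144 = 72 (mod 131); answer 72
Part II: R1 = 72; r = 25; f(2) = 3*(-28) - 2*(25) = -134; iterating: f(2)=-134, f(3)=-346, f(4)=-770, f(5)=-1618, f(6)=-3314, f(7)=-6706, f(8)=-13490, f(9)=-27058, f(10)=-54194, f(11)=-108466, f(12)=-217010, f(13)=-434098, f(14)=-868274, f(15)=-1736626; answer -1736626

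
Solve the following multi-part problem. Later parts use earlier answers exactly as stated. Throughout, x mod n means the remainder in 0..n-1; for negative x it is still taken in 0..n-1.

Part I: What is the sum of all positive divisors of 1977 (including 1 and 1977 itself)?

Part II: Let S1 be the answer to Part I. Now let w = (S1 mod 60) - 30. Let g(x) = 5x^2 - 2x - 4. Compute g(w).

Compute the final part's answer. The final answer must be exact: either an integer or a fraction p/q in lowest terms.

Part I: 1977 = 3 * 659; sigma = (1 + 3) * (1 + 659) = 4 * 660 = 2640; answer 2640
Part II: S1 = 2640; w = -30; 5*(-30)^2 - 2*(-30)^1 - 4 = (4500) + (60) + (-4) = 4556; answer 4556

4556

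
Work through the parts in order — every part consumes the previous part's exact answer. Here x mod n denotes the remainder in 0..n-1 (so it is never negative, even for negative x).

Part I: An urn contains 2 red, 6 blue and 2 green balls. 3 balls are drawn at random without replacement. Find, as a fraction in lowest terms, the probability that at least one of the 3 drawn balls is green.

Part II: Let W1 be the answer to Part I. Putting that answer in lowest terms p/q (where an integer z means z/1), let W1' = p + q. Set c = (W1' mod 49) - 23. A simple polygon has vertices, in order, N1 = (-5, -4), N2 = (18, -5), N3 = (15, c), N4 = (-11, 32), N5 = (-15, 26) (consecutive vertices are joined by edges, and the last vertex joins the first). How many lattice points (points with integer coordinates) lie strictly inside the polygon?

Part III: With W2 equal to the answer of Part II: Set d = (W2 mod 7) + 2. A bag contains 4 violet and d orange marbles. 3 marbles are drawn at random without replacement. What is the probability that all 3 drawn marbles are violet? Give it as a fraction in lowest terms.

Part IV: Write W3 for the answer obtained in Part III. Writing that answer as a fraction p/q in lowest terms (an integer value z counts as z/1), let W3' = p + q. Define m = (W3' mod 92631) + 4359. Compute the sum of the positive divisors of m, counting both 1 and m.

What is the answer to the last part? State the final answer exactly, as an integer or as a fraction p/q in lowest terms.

7644

Part I: total draws C(10,3) = 120; complement C(8,3) = 56; favorable 120 - 56 = 64; P = 8/15; answer 8/15
Part II: W1 = 8/15; threaded value p + q = 23; c = 0; cross terms: (-5*-5 - 18*-4)=97, (18*0 - 15*-5)=75, (15*32 - -11*0)=480, (-11*26 - -15*32)=194, (-15*-4 - -5*26)=190; twice the area = |1036| = 1036; area = 518; boundary points = 1 + 1 + 2 + 2 + 10 = 16; strictly interior points = area - boundary/2 + 1 = 511; answer 511
Part III: W2 = 511; d = 2; total draws C(6,3) = 20; favorable C(4,3) = 4; P = 1/5; answer 1/5
Part IV: W3 = 1/5; threaded value p + q = 6; m = 4365; 4365 = 3^2 * 5 * 97; sigma = (1 + 3 + 9) * (1 + 5) * (1 + 97) = 13 * 6 * 98 = 7644; answer 7644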